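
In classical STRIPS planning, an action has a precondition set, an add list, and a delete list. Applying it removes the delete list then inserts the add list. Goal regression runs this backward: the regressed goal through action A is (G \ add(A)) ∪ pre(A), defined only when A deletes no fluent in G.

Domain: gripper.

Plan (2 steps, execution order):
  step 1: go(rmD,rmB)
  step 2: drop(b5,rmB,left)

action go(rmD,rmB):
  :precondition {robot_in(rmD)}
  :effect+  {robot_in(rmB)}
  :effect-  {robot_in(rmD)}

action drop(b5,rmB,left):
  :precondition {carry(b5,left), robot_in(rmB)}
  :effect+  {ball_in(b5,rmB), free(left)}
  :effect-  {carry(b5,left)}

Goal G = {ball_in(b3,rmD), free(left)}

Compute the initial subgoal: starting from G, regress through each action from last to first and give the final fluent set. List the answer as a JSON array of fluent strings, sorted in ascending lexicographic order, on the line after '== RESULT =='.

Regress step by step:
  through step 2 (drop(b5,rmB,left)): drop {free(left)}, keep {ball_in(b3,rmD)}, require {carry(b5,left), robot_in(rmB)}
    → {ball_in(b3,rmD), carry(b5,left), robot_in(rmB)}
  through step 1 (go(rmD,rmB)): drop {robot_in(rmB)}, keep {ball_in(b3,rmD), carry(b5,left)}, require {robot_in(rmD)}
    → {ball_in(b3,rmD), carry(b5,left), robot_in(rmD)}

== RESULT ==
["ball_in(b3,rmD)", "carry(b5,left)", "robot_in(rmD)"]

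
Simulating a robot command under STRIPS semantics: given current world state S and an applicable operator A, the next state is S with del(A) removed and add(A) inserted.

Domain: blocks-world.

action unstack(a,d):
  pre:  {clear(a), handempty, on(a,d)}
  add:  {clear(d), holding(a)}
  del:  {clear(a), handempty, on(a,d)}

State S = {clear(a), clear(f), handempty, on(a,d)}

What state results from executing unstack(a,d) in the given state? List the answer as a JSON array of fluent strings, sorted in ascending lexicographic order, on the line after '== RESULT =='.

Progress:
  pre ⊆ S: {clear(a), handempty, on(a,d)} ⊆ S  — applicable
  S \ del = {clear(f)}
  ∪ add   = {clear(d), clear(f), holding(a)}

== RESULT ==
["clear(d)", "clear(f)", "holding(a)"]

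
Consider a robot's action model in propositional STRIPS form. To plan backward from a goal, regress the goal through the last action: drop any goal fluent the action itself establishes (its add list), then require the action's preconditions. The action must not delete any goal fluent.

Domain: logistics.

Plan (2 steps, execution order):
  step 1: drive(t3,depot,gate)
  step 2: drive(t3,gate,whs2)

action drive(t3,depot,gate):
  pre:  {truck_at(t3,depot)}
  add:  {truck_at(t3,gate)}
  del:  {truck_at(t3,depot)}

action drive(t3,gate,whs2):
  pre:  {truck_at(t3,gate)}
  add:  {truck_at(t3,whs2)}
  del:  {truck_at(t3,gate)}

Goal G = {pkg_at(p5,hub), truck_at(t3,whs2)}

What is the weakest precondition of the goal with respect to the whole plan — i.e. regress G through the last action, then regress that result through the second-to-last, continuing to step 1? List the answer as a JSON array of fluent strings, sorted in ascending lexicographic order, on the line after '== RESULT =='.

Regress step by step:
  through step 2 (drive(t3,gate,whs2)): drop {truck_at(t3,whs2)}, keep {pkg_at(p5,hub)}, require {truck_at(t3,gate)}
    → {pkg_at(p5,hub), truck_at(t3,gate)}
  through step 1 (drive(t3,depot,gate)): drop {truck_at(t3,gate)}, keep {pkg_at(p5,hub)}, require {truck_at(t3,depot)}
    → {pkg_at(p5,hub), truck_at(t3,depot)}

== RESULT ==
["pkg_at(p5,hub)", "truck_at(t3,depot)"]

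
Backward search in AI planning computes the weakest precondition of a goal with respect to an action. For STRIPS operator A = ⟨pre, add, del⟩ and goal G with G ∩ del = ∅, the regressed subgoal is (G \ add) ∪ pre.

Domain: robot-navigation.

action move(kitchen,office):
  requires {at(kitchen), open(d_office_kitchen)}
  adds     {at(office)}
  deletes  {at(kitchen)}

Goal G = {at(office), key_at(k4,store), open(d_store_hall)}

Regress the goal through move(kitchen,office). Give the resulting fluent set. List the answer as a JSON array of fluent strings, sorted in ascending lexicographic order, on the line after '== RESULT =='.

Regress:
  G ∩ del = {}  (empty — regression defined)
  G \ add = {at(office), key_at(k4,store), open(d_store_hall)} \ {at(office)} = {key_at(k4,store), open(d_store_hall)}
  ∪ pre   = {key_at(k4,store), open(d_store_hall)} ∪ {at(kitchen), open(d_office_kitchen)}
          = {at(kitchen), key_at(k4,store), open(d_office_kitchen), open(d_store_hall)}

== RESULT ==
["at(kitchen)", "key_at(k4,store)", "open(d_office_kitchen)", "open(d_store_hall)"]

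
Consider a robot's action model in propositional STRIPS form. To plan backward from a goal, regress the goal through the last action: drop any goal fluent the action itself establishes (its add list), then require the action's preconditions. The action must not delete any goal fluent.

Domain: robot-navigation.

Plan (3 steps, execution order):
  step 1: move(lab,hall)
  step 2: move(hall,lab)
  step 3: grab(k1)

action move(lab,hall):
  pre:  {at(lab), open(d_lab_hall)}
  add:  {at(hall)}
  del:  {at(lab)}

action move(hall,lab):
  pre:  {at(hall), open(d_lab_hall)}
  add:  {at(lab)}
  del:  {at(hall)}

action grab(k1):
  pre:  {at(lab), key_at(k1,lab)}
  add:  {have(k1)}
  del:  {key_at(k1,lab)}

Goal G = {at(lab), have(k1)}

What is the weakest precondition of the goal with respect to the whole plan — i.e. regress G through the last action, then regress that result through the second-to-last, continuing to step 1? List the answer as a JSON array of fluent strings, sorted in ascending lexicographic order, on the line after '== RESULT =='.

Work backward from the goal:
  through step 3 (grab(k1)): drop {have(k1)}, keep {at(lab)}, require {at(lab), key_at(k1,lab)}
    → {at(lab), key_at(k1,lab)}
  through step 2 (move(hall,lab)): drop {at(lab)}, keep {key_at(k1,lab)}, require {at(hall), open(d_lab_hall)}
    → {at(hall), key_at(k1,lab), open(d_lab_hall)}
  through step 1 (move(lab,hall)): drop {at(hall)}, keep {key_at(k1,lab), open(d_lab_hall)}, require {at(lab), open(d_lab_hall)}
    → {at(lab), key_at(k1,lab), open(d_lab_hall)}

== RESULT ==
["at(lab)", "key_at(k1,lab)", "open(d_lab_hall)"]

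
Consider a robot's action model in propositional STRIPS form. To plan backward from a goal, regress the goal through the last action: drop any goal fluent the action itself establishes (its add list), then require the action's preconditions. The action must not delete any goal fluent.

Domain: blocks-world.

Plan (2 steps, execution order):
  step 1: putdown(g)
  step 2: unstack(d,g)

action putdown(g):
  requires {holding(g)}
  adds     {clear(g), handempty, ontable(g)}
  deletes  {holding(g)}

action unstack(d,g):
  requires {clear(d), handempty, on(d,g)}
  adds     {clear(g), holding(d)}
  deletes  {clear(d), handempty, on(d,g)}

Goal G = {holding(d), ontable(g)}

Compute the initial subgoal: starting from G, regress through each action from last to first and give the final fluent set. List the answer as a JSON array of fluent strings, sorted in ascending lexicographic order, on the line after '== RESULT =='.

Work backward from the goal:
  through step 2 (unstack(d,g)): drop {holding(d)}, keep {ontable(g)}, require {clear(d), handempty, on(d,g)}
    → {clear(d), handempty, on(d,g), ontable(g)}
  through step 1 (putdown(g)): drop {handempty, ontable(g)}, keep {clear(d), on(d,g)}, require {holding(g)}
    → {clear(d), holding(g), on(d,g)}

== RESULT ==
["clear(d)", "holding(g)", "on(d,g)"]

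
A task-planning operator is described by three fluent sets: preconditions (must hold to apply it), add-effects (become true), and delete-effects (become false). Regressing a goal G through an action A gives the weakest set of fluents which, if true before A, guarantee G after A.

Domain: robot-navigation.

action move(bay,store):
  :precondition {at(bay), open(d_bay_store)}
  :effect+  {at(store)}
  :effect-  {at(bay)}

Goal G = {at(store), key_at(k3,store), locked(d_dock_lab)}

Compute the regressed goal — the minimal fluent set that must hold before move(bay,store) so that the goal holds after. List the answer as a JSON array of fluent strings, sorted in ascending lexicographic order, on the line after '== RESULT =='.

Compute (G \ add) ∪ pre:
  G ∩ del = {}  (empty — regression defined)
  G \ add = {at(store), key_at(k3,store), locked(d_dock_lab)} \ {at(store)} = {key_at(k3,store), locked(d_dock_lab)}
  ∪ pre   = {key_at(k3,store), locked(d_dock_lab)} ∪ {at(bay), open(d_bay_store)}
          = {at(bay), key_at(k3,store), locked(d_dock_lab), open(d_bay_store)}

== RESULT ==
["at(bay)", "key_at(k3,store)", "locked(d_dock_lab)", "open(d_bay_store)"]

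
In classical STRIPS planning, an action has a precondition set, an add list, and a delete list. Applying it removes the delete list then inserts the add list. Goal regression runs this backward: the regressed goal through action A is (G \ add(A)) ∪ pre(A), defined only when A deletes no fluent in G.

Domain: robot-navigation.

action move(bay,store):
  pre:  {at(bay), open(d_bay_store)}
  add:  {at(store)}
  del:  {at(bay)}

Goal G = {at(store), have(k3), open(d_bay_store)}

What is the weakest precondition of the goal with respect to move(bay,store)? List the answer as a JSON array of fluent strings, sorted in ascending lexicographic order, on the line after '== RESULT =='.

Regress:
  G ∩ del = {}  (empty — regression defined)
  G \ add = {at(store), have(k3), open(d_bay_store)} \ {at(store)} = {have(k3), open(d_bay_store)}
  ∪ pre   = {have(k3), open(d_bay_store)} ∪ {at(bay), open(d_bay_store)}
          = {at(bay), have(k3), open(d_bay_store)}

== RESULT ==
["at(bay)", "have(k3)", "open(d_bay_store)"]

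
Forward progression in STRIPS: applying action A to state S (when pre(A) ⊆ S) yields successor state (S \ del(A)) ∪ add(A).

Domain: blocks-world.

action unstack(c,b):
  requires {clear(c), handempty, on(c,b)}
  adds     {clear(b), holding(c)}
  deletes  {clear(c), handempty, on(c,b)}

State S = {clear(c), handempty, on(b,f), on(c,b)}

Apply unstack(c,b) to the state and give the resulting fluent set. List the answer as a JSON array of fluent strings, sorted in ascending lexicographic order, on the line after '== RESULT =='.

Progress:
  pre ⊆ S: {clear(c), handempty, on(c,b)} ⊆ S  — applicable
  S \ del = {on(b,f)}
  ∪ add   = {clear(b), holding(c), on(b,f)}

== RESULT ==
["clear(b)", "holding(c)", "on(b,f)"]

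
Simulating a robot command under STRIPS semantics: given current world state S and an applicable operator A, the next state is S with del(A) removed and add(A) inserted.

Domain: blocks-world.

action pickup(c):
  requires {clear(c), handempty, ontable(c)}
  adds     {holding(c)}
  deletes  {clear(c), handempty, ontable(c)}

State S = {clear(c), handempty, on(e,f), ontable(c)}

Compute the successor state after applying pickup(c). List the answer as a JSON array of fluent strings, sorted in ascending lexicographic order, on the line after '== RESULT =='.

Progress:
  pre ⊆ S: {clear(c), handempty, ontable(c)} ⊆ S  — applicable
  S \ del = {on(e,f)}
  ∪ add   = {holding(c), on(e,f)}

== RESULT ==
["holding(c)", "on(e,f)"]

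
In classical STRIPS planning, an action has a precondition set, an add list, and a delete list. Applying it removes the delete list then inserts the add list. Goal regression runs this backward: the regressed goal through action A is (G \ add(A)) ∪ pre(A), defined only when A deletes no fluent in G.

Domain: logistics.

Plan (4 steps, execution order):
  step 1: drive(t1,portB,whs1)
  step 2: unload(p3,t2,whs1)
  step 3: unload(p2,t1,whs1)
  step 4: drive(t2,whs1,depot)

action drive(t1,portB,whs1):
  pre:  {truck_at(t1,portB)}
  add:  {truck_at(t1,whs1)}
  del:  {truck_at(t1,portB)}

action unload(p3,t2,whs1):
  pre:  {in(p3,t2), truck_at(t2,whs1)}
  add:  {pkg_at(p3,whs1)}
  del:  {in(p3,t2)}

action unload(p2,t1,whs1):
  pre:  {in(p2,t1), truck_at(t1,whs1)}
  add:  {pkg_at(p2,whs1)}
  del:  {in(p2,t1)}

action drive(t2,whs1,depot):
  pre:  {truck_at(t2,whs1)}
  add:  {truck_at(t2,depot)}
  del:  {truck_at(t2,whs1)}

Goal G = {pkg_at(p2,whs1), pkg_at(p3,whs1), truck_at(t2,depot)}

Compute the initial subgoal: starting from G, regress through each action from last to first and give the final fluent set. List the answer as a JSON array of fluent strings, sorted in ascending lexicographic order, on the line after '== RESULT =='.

Regress step by step:
  through step 4 (drive(t2,whs1,depot)): drop {truck_at(t2,depot)}, keep {pkg_at(p2,whs1), pkg_at(p3,whs1)}, require {truck_at(t2,whs1)}
    → {pkg_at(p2,whs1), pkg_at(p3,whs1), truck_at(t2,whs1)}
  through step 3 (unload(p2,t1,whs1)): drop {pkg_at(p2,whs1)}, keep {pkg_at(p3,whs1), truck_at(t2,whs1)}, require {in(p2,t1), truck_at(t1,whs1)}
    → {in(p2,t1), pkg_at(p3,whs1), truck_at(t1,whs1), truck_at(t2,whs1)}
  through step 2 (unload(p3,t2,whs1)): drop {pkg_at(p3,whs1)}, keep {in(p2,t1), truck_at(t1,whs1), truck_at(t2,whs1)}, require {in(p3,t2), truck_at(t2,whs1)}
    → {in(p2,t1), in(p3,t2), truck_at(t1,whs1), truck_at(t2,whs1)}
  through step 1 (drive(t1,portB,whs1)): drop {truck_at(t1,whs1)}, keep {in(p2,t1), in(p3,t2), truck_at(t2,whs1)}, require {truck_at(t1,portB)}
    → {in(p2,t1), in(p3,t2), truck_at(t1,portB), truck_at(t2,whs1)}

== RESULT ==
["in(p2,t1)", "in(p3,t2)", "truck_at(t1,portB)", "truck_at(t2,whs1)"]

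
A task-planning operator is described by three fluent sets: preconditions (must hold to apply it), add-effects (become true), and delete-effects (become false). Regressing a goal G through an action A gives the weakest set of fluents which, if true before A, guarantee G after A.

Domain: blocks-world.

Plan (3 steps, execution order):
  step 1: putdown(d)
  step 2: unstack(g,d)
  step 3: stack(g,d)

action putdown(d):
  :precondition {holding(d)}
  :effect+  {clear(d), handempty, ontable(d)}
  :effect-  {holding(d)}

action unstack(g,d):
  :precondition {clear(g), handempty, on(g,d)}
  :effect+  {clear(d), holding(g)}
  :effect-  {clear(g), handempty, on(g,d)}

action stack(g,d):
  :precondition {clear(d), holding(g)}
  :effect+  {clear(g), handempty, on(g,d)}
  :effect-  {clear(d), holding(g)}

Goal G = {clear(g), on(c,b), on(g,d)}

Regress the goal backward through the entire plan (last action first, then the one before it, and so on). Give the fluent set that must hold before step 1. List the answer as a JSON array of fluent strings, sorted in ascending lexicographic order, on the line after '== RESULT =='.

Regress step by step:
  through step 3 (stack(g,d)): drop {clear(g), on(g,d)}, keep {on(c,b)}, require {clear(d), holding(g)}
    → {clear(d), holding(g), on(c,b)}
  through step 2 (unstack(g,d)): drop {clear(d), holding(g)}, keep {on(c,b)}, require {clear(g), handempty, on(g,d)}
    → {clear(g), handempty, on(c,b), on(g,d)}
  through step 1 (putdown(d)): drop {handempty}, keep {clear(g), on(c,b), on(g,d)}, require {holding(d)}
    → {clear(g), holding(d), on(c,b), on(g,d)}

== RESULT ==
["clear(g)", "holding(d)", "on(c,b)", "on(g,d)"]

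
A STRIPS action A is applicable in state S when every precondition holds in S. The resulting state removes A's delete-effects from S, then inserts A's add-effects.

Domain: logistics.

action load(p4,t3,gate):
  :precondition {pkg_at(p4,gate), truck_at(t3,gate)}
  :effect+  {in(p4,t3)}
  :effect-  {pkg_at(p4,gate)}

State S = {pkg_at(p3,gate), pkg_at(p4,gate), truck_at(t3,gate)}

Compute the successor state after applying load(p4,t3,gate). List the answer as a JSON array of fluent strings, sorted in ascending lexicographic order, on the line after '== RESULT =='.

Compute (S \ del) ∪ add:
  pre ⊆ S: {pkg_at(p4,gate), truck_at(t3,gate)} ⊆ S  — applicable
  S \ del = {pkg_at(p3,gate), truck_at(t3,gate)}
  ∪ add   = {in(p4,t3), pkg_at(p3,gate), truck_at(t3,gate)}

== RESULT ==
["in(p4,t3)", "pkg_at(p3,gate)", "truck_at(t3,gate)"]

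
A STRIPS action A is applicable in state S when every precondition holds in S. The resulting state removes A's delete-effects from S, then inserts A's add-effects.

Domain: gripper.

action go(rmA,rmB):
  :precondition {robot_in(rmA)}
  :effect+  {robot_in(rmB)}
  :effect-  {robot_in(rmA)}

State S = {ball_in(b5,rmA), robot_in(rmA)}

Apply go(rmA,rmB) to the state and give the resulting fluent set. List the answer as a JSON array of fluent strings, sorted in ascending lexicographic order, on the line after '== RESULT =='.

Compute (S \ del) ∪ add:
  pre ⊆ S: {robot_in(rmA)} ⊆ S  — applicable
  S \ del = {ball_in(b5,rmA)}
  ∪ add   = {ball_in(b5,rmA), robot_in(rmB)}

== RESULT ==
["ball_in(b5,rmA)", "robot_in(rmB)"]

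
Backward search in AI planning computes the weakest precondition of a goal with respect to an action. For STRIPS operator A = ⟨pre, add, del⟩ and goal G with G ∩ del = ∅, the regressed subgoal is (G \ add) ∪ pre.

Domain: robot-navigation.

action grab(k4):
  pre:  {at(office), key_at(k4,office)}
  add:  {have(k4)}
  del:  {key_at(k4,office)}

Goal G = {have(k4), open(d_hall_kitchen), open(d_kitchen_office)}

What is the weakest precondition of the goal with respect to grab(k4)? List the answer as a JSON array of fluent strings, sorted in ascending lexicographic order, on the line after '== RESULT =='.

Compute (G \ add) ∪ pre:
  G ∩ del = {}  (empty — regression defined)
  G \ add = {have(k4), open(d_hall_kitchen), open(d_kitchen_office)} \ {have(k4)} = {open(d_hall_kitchen), open(d_kitchen_office)}
  ∪ pre   = {open(d_hall_kitchen), open(d_kitchen_office)} ∪ {at(office), key_at(k4,office)}
          = {at(office), key_at(k4,office), open(d_hall_kitchen), open(d_kitchen_office)}

== RESULT ==
["at(office)", "key_at(k4,office)", "open(d_hall_kitchen)", "open(d_kitchen_office)"]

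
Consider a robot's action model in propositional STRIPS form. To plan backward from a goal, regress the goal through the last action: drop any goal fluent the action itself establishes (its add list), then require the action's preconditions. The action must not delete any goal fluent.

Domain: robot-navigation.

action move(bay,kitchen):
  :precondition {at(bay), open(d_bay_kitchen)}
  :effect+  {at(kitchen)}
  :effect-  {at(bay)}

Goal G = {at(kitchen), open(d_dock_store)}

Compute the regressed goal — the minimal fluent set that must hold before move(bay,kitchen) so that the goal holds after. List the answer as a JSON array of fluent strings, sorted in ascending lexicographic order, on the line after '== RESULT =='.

Regress:
  G ∩ del = {}  (empty — regression defined)
  G \ add = {at(kitchen), open(d_dock_store)} \ {at(kitchen)} = {open(d_dock_store)}
  ∪ pre   = {open(d_dock_store)} ∪ {at(bay), open(d_bay_kitchen)}
          = {at(bay), open(d_bay_kitchen), open(d_dock_store)}

== RESULT ==
["at(bay)", "open(d_bay_kitchen)", "open(d_dock_store)"]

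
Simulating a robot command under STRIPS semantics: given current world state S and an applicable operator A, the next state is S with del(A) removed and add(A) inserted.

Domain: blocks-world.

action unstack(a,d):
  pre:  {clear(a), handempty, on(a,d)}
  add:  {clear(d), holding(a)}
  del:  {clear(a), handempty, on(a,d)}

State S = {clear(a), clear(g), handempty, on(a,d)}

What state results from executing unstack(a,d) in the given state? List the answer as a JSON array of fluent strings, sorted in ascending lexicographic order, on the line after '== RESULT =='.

Progress:
  pre ⊆ S: {clear(a), handempty, on(a,d)} ⊆ S  — applicable
  S \ del = {clear(g)}
  ∪ add   = {clear(d), clear(g), holding(a)}

== RESULT ==
["clear(d)", "clear(g)", "holding(a)"]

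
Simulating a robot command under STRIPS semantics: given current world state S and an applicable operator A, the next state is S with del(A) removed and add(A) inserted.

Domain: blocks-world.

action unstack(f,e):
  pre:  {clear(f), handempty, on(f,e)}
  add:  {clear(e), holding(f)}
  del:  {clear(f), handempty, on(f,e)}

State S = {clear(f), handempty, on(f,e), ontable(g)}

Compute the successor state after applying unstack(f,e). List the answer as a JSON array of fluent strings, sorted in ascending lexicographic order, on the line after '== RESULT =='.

Progress:
  pre ⊆ S: {clear(f), handempty, on(f,e)} ⊆ S  — applicable
  S \ del = {ontable(g)}
  ∪ add   = {clear(e), holding(f), ontable(g)}

== RESULT ==
["clear(e)", "holding(f)", "ontable(g)"]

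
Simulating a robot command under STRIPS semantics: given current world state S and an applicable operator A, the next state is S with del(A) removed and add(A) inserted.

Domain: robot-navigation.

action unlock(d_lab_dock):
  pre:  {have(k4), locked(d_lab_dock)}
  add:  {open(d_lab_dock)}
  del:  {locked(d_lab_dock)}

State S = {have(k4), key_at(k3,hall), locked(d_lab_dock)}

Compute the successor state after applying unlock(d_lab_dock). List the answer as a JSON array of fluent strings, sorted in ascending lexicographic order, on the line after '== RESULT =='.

Progress:
  pre ⊆ S: {have(k4), locked(d_lab_dock)} ⊆ S  — applicable
  S \ del = {have(k4), key_at(k3,hall)}
  ∪ add   = {have(k4), key_at(k3,hall), open(d_lab_dock)}

== RESULT ==
["have(k4)", "key_at(k3,hall)", "open(d_lab_dock)"]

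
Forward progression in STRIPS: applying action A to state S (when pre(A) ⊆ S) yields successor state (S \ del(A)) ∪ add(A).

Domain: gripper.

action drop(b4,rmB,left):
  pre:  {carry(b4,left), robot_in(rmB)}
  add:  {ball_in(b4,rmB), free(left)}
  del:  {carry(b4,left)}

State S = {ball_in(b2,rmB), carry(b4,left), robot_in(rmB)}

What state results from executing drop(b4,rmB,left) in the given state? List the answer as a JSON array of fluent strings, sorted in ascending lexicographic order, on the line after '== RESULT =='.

Compute (S \ del) ∪ add:
  pre ⊆ S: {carry(b4,left), robot_in(rmB)} ⊆ S  — applicable
  S \ del = {ball_in(b2,rmB), robot_in(rmB)}
  ∪ add   = {ball_in(b2,rmB), ball_in(b4,rmB), free(left), robot_in(rmB)}

== RESULT ==
["ball_in(b2,rmB)", "ball_in(b4,rmB)", "free(left)", "robot_in(rmB)"]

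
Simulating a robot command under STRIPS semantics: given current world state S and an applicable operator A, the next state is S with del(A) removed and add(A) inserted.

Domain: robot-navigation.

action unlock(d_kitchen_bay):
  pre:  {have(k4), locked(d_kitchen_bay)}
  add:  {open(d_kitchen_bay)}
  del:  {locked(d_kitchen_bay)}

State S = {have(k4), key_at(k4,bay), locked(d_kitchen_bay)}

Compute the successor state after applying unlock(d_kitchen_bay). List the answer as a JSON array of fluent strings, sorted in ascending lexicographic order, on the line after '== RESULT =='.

Compute (S \ del) ∪ add:
  pre ⊆ S: {have(k4), locked(d_kitchen_bay)} ⊆ S  — applicable
  S \ del = {have(k4), key_at(k4,bay)}
  ∪ add   = {have(k4), key_at(k4,bay), open(d_kitchen_bay)}

== RESULT ==
["have(k4)", "key_at(k4,bay)", "open(d_kitchen_bay)"]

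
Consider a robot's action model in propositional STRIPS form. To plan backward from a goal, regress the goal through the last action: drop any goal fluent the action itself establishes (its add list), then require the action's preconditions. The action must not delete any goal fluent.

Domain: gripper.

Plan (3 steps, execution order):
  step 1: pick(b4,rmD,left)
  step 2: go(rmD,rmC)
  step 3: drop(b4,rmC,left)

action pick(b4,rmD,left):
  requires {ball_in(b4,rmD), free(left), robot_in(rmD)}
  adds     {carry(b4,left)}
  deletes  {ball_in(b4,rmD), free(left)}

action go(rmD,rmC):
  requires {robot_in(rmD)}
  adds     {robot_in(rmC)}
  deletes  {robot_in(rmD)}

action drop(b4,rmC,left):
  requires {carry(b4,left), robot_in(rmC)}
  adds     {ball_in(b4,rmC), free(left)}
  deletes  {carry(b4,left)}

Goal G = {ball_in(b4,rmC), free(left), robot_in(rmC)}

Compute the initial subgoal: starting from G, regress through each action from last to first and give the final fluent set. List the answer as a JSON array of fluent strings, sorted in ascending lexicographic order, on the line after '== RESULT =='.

Regress step by step:
  through step 3 (drop(b4,rmC,left)): drop {ball_in(b4,rmC), free(left)}, keep {robot_in(rmC)}, require {carry(b4,left), robot_in(rmC)}
    → {carry(b4,left), robot_in(rmC)}
  through step 2 (go(rmD,rmC)): drop {robot_in(rmC)}, keep {carry(b4,left)}, require {robot_in(rmD)}
    → {carry(b4,left), robot_in(rmD)}
  through step 1 (pick(b4,rmD,left)): drop {carry(b4,left)}, keep {robot_in(rmD)}, require {ball_in(b4,rmD), free(left), robot_in(rmD)}
    → {ball_in(b4,rmD), free(left), robot_in(rmD)}

== RESULT ==
["ball_in(b4,rmD)", "free(left)", "robot_in(rmD)"]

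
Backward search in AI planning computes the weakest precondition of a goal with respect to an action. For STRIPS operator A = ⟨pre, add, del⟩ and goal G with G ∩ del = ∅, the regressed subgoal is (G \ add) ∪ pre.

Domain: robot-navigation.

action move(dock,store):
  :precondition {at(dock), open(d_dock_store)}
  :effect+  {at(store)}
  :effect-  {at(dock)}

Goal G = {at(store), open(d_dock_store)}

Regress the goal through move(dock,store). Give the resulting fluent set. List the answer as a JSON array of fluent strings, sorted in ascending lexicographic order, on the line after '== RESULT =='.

Compute (G \ add) ∪ pre:
  G ∩ del = {}  (empty — regression defined)
  G \ add = {at(store), open(d_dock_store)} \ {at(store)} = {open(d_dock_store)}
  ∪ pre   = {open(d_dock_store)} ∪ {at(dock), open(d_dock_store)}
          = {at(dock), open(d_dock_store)}

== RESULT ==
["at(dock)", "open(d_dock_store)"]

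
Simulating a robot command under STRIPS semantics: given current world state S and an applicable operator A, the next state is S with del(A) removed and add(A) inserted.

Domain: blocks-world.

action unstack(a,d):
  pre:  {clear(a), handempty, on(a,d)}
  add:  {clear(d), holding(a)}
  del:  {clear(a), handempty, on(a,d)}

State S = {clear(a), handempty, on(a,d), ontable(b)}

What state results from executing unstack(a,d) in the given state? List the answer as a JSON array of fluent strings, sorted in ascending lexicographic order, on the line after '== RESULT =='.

Compute (S \ del) ∪ add:
  pre ⊆ S: {clear(a), handempty, on(a,d)} ⊆ S  — applicable
  S \ del = {ontable(b)}
  ∪ add   = {clear(d), holding(a), ontable(b)}

== RESULT ==
["clear(d)", "holding(a)", "ontable(b)"]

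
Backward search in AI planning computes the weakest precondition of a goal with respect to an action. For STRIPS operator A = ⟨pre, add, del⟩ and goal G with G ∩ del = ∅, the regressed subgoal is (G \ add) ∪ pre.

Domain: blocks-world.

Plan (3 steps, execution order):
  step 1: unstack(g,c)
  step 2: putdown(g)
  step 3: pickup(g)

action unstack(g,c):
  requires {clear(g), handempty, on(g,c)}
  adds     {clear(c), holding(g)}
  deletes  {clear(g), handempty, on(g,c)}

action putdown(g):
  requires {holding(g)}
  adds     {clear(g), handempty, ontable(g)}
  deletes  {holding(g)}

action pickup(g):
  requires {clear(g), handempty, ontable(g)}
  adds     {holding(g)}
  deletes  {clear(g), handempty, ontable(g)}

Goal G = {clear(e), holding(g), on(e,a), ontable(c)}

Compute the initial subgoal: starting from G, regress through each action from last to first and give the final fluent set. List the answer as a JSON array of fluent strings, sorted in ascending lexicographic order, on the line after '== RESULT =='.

Regress step by step:
  through step 3 (pickup(g)): drop {holding(g)}, keep {clear(e), on(e,a), ontable(c)}, require {clear(g), handempty, ontable(g)}
    → {clear(e), clear(g), handempty, on(e,a), ontable(c), ontable(g)}
  through step 2 (putdown(g)): drop {clear(g), handempty, ontable(g)}, keep {clear(e), on(e,a), ontable(c)}, require {holding(g)}
    → {clear(e), holding(g), on(e,a), ontable(c)}
  through step 1 (unstack(g,c)): drop {holding(g)}, keep {clear(e), on(e,a), ontable(c)}, require {clear(g), handempty, on(g,c)}
    → {clear(e), clear(g), handempty, on(e,a), on(g,c), ontable(c)}

== RESULT ==
["clear(e)", "clear(g)", "handempty", "on(e,a)", "on(g,c)", "ontable(c)"]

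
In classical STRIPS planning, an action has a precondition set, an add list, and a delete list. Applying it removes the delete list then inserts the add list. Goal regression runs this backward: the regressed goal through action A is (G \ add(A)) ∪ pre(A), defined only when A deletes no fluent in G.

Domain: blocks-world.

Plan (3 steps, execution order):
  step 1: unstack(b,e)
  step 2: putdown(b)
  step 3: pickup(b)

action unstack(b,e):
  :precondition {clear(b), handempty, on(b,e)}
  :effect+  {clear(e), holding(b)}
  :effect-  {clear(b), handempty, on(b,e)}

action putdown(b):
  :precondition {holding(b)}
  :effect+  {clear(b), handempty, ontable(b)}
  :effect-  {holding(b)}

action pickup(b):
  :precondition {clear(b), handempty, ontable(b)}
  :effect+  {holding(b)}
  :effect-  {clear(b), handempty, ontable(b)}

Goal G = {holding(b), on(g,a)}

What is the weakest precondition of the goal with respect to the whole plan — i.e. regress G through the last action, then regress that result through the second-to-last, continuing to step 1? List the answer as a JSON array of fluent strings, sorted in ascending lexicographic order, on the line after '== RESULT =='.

Work backward from the goal:
  through step 3 (pickup(b)): drop {holding(b)}, keep {on(g,a)}, require {clear(b), handempty, ontable(b)}
    → {clear(b), handempty, on(g,a), ontable(b)}
  through step 2 (putdown(b)): drop {clear(b), handempty, ontable(b)}, keep {on(g,a)}, require {holding(b)}
    → {holding(b), on(g,a)}
  through step 1 (unstack(b,e)): drop {holding(b)}, keep {on(g,a)}, require {clear(b), handempty, on(b,e)}
    → {clear(b), handempty, on(b,e), on(g,a)}

== RESULT ==
["clear(b)", "handempty", "on(b,e)", "on(g,a)"]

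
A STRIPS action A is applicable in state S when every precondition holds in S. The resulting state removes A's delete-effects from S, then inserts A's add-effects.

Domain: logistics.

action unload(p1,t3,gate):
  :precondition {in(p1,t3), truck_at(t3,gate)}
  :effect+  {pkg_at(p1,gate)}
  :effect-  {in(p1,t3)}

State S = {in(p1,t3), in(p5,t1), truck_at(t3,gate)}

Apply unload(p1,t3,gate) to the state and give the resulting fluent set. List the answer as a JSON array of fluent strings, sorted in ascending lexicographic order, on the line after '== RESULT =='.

Compute (S \ del) ∪ add:
  pre ⊆ S: {in(p1,t3), truck_at(t3,gate)} ⊆ S  — applicable
  S \ del = {in(p5,t1), truck_at(t3,gate)}
  ∪ add   = {in(p5,t1), pkg_at(p1,gate), truck_at(t3,gate)}

== RESULT ==
["in(p5,t1)", "pkg_at(p1,gate)", "truck_at(t3,gate)"]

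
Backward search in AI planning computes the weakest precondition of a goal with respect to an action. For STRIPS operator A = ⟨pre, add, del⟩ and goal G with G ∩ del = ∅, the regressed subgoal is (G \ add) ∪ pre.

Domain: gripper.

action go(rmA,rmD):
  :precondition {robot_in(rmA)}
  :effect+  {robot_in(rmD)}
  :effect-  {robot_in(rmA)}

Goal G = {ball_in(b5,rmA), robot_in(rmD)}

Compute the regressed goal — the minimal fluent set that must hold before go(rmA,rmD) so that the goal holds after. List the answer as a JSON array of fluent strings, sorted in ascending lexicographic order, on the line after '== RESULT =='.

Compute (G \ add) ∪ pre:
  G ∩ del = {}  (empty — regression defined)
  G \ add = {ball_in(b5,rmA), robot_in(rmD)} \ {robot_in(rmD)} = {ball_in(b5,rmA)}
  ∪ pre   = {ball_in(b5,rmA)} ∪ {robot_in(rmA)}
          = {ball_in(b5,rmA), robot_in(rmA)}

== RESULT ==
["ball_in(b5,rmA)", "robot_in(rmA)"]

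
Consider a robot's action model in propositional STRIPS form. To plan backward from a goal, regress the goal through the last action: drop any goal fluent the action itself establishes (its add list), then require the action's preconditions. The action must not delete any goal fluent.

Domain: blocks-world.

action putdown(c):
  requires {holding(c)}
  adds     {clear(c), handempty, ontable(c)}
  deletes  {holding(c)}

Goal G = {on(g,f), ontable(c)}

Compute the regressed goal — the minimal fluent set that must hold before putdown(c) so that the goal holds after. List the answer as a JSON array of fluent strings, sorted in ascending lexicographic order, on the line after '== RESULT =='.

Compute (G \ add) ∪ pre:
  G ∩ del = {}  (empty — regression defined)
  G \ add = {on(g,f), ontable(c)} \ {clear(c), handempty, ontable(c)} = {on(g,f)}
  ∪ pre   = {on(g,f)} ∪ {holding(c)}
          = {holding(c), on(g,f)}

== RESULT ==
["holding(c)", "on(g,f)"]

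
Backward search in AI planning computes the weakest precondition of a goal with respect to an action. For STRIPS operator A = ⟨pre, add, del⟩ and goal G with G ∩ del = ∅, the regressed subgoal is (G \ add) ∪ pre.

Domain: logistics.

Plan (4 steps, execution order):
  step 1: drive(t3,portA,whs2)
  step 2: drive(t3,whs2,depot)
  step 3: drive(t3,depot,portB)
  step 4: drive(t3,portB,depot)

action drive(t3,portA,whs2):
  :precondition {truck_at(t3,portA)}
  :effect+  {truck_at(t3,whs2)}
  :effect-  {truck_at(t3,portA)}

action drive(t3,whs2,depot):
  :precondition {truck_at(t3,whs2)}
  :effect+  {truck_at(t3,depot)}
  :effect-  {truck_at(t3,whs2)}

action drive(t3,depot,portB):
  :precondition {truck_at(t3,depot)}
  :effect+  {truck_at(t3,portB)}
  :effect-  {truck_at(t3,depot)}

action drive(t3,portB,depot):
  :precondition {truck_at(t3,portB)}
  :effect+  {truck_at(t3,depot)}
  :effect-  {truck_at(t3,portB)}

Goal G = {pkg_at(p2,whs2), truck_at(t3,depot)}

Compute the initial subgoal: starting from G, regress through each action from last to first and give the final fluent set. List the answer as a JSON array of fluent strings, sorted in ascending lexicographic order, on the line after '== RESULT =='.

Work backward from the goal:
  through step 4 (drive(t3,portB,depot)): drop {truck_at(t3,depot)}, keep {pkg_at(p2,whs2)}, require {truck_at(t3,portB)}
    → {pkg_at(p2,whs2), truck_at(t3,portB)}
  through step 3 (drive(t3,depot,portB)): drop {truck_at(t3,portB)}, keep {pkg_at(p2,whs2)}, require {truck_at(t3,depot)}
    → {pkg_at(p2,whs2), truck_at(t3,depot)}
  through step 2 (drive(t3,whs2,depot)): drop {truck_at(t3,depot)}, keep {pkg_at(p2,whs2)}, require {truck_at(t3,whs2)}
    → {pkg_at(p2,whs2), truck_at(t3,whs2)}
  through step 1 (drive(t3,portA,whs2)): drop {truck_at(t3,whs2)}, keep {pkg_at(p2,whs2)}, require {truck_at(t3,portA)}
    → {pkg_at(p2,whs2), truck_at(t3,portA)}

== RESULT ==
["pkg_at(p2,whs2)", "truck_at(t3,portA)"]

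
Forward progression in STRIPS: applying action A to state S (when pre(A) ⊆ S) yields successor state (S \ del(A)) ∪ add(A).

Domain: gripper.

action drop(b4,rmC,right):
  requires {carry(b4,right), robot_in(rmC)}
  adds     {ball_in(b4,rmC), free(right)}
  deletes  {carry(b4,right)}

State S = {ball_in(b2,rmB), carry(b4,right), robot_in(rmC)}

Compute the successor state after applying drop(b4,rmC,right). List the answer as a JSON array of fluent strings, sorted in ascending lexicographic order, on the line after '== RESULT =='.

Compute (S \ del) ∪ add:
  pre ⊆ S: {carry(b4,right), robot_in(rmC)} ⊆ S  — applicable
  S \ del = {ball_in(b2,rmB), robot_in(rmC)}
  ∪ add   = {ball_in(b2,rmB), ball_in(b4,rmC), free(right), robot_in(rmC)}

== RESULT ==
["ball_in(b2,rmB)", "ball_in(b4,rmC)", "free(right)", "robot_in(rmC)"]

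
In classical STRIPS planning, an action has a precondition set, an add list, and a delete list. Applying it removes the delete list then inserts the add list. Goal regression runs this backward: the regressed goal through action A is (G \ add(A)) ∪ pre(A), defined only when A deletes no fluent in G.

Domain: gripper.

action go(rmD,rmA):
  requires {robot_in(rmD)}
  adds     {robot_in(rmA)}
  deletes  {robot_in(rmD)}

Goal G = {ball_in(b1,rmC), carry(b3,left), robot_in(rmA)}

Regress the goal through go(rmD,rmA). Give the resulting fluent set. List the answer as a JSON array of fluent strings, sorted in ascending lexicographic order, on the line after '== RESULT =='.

Regress:
  G ∩ del = {}  (empty — regression defined)
  G \ add = {ball_in(b1,rmC), carry(b3,left), robot_in(rmA)} \ {robot_in(rmA)} = {ball_in(b1,rmC), carry(b3,left)}
  ∪ pre   = {ball_in(b1,rmC), carry(b3,left)} ∪ {robot_in(rmD)}
          = {ball_in(b1,rmC), carry(b3,left), robot_in(rmD)}

== RESULT ==
["ball_in(b1,rmC)", "carry(b3,left)", "robot_in(rmD)"]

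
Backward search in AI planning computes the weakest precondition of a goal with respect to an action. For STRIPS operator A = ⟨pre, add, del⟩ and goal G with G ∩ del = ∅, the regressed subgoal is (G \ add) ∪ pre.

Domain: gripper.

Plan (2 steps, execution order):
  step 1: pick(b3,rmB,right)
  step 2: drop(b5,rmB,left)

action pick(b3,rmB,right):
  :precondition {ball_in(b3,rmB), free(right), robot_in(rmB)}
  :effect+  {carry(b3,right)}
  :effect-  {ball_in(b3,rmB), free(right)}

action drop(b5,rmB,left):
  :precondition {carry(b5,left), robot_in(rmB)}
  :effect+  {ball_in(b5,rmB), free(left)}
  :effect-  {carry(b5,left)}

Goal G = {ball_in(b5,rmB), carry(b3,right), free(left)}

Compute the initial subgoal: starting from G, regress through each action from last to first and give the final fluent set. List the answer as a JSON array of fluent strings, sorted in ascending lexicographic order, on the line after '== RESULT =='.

Work backward from the goal:
  through step 2 (drop(b5,rmB,left)): drop {ball_in(b5,rmB), free(left)}, keep {carry(b3,right)}, require {carry(b5,left), robot_in(rmB)}
    → {carry(b3,right), carry(b5,left), robot_in(rmB)}
  through step 1 (pick(b3,rmB,right)): drop {carry(b3,right)}, keep {carry(b5,left), robot_in(rmB)}, require {ball_in(b3,rmB), free(right), robot_in(rmB)}
    → {ball_in(b3,rmB), carry(b5,left), free(right), robot_in(rmB)}

== RESULT ==
["ball_in(b3,rmB)", "carry(b5,left)", "free(right)", "robot_in(rmB)"]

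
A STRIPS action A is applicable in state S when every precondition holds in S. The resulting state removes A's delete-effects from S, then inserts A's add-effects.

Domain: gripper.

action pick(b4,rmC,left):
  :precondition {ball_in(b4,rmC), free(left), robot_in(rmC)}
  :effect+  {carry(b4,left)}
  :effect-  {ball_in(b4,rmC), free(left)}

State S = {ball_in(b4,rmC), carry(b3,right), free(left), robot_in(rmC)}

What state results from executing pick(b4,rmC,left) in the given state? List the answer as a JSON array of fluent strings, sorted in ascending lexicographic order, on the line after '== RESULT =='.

Progress:
  pre ⊆ S: {ball_in(b4,rmC), free(left), robot_in(rmC)} ⊆ S  — applicable
  S \ del = {carry(b3,right), robot_in(rmC)}
  ∪ add   = {carry(b3,right), carry(b4,left), robot_in(rmC)}

== RESULT ==
["carry(b3,right)", "carry(b4,left)", "robot_in(rmC)"]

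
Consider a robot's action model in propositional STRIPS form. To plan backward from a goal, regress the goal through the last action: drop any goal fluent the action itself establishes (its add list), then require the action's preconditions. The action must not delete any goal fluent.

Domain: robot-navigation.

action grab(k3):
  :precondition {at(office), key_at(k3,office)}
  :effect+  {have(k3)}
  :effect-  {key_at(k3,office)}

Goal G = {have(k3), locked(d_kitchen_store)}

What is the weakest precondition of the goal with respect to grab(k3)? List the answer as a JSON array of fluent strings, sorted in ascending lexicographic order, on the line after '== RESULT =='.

Compute (G \ add) ∪ pre:
  G ∩ del = {}  (empty — regression defined)
  G \ add = {have(k3), locked(d_kitchen_store)} \ {have(k3)} = {locked(d_kitchen_store)}
  ∪ pre   = {locked(d_kitchen_store)} ∪ {at(office), key_at(k3,office)}
          = {at(office), key_at(k3,office), locked(d_kitchen_store)}

== RESULT ==
["at(office)", "key_at(k3,office)", "locked(d_kitchen_store)"]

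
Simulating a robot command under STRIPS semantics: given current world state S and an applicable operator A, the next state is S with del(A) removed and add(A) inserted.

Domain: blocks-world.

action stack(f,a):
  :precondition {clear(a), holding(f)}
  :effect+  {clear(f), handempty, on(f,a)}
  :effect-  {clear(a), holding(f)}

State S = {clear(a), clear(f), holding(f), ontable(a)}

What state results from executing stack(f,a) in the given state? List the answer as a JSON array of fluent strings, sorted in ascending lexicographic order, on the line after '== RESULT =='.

Progress:
  pre ⊆ S: {clear(a), holding(f)} ⊆ S  — applicable
  S \ del = {clear(f), ontable(a)}
  ∪ add   = {clear(f), handempty, on(f,a), ontable(a)}

== RESULT ==
["clear(f)", "handempty", "on(f,a)", "ontable(a)"]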